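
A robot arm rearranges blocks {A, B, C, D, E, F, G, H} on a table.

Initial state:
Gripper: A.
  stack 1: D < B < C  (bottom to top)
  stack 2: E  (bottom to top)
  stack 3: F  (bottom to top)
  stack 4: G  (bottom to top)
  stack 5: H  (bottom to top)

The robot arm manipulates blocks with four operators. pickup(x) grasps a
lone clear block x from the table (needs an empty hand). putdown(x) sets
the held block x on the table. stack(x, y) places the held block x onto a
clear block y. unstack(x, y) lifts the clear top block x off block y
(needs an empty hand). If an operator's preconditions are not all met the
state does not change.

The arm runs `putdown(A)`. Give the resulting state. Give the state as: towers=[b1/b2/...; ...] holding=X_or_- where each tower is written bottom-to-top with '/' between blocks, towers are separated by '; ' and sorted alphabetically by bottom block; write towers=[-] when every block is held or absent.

before: towers=[D/B/C; E; F; G; H] holding=A
pre[putdown(A)]: holding(A) ok
all met → apply putdown(A)
after:  towers=[A; D/B/C; E; F; G; H] holding=-

towers=[A; D/B/C; E; F; G; H] holding=-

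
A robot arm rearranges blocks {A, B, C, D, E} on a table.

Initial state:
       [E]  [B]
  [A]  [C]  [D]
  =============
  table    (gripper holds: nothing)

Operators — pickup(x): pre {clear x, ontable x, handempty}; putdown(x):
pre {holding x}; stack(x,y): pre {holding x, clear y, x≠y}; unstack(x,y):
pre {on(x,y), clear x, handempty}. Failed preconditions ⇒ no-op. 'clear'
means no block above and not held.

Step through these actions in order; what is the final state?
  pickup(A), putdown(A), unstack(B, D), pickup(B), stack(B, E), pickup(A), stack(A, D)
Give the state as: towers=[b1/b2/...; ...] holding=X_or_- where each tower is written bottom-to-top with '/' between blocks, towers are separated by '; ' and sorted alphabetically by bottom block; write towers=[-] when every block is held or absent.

towers=[C/E/B; D/A] holding=-

step 1 (pickup(A)): towers=[C/E; D/B] holding=A
step 2 (putdown(A)): towers=[A; C/E; D/B] holding=-
step 3 (unstack(B, D)): towers=[A; C/E; D] holding=B
step 4 (pickup(B)) [no-op]: towers=[A; C/E; D] holding=B
step 5 (stack(B, E)): towers=[A; C/E/B; D] holding=-
step 6 (pickup(A)): towers=[C/E/B; D] holding=A
step 7 (stack(A, D)): towers=[C/E/B; D/A] holding=-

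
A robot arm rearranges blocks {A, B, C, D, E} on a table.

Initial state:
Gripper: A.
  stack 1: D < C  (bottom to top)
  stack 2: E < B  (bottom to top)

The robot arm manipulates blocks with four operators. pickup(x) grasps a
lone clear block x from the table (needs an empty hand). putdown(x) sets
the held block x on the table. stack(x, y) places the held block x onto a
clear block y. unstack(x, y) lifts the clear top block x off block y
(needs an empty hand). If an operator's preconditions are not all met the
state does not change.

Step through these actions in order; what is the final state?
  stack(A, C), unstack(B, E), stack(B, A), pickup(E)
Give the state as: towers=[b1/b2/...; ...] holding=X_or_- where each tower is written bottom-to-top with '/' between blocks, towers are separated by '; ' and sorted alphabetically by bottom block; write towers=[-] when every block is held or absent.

step 1 (stack(A, C)): towers=[D/C/A; E/B] holding=-
step 2 (unstack(B, E)): towers=[D/C/A; E] holding=B
step 3 (stack(B, A)): towers=[D/C/A/B; E] holding=-
step 4 (pickup(E)): towers=[D/C/A/B] holding=E

towers=[D/C/A/B] holding=E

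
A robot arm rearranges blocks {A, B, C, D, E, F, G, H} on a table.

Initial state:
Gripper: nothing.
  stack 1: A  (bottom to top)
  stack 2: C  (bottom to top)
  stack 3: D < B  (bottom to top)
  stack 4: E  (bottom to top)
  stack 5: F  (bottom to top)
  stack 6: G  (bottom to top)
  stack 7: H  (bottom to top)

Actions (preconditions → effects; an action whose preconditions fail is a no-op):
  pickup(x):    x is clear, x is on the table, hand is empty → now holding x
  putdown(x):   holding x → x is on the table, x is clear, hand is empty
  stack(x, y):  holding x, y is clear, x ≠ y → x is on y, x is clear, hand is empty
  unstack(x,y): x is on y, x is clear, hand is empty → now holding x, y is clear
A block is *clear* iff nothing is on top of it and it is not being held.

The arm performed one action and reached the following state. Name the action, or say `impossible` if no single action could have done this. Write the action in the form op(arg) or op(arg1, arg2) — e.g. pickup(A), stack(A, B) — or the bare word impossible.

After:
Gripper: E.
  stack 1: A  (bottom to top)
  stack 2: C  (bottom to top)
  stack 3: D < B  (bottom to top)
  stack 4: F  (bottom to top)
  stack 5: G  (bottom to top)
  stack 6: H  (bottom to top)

target: towers=[A; C; D/B; F; G; H] holding=E
         pickup(G) → towers=[A; C; D/B; E; F; H] holding=G
         pickup(A) → towers=[C; D/B; E; F; G; H] holding=A
         pickup(E) → towers=[A; C; D/B; F; G; H] holding=E  ← match
         pickup(H) → towers=[A; C; D/B; E; F; G] holding=H
     unstack(B, D) → towers=[A; C; D; E; F; G; H] holding=B
         pickup(F) → towers=[A; C; D/B; E; G; H] holding=F
         pickup(C) → towers=[A; D/B; E; F; G; H] holding=C

pickup(E)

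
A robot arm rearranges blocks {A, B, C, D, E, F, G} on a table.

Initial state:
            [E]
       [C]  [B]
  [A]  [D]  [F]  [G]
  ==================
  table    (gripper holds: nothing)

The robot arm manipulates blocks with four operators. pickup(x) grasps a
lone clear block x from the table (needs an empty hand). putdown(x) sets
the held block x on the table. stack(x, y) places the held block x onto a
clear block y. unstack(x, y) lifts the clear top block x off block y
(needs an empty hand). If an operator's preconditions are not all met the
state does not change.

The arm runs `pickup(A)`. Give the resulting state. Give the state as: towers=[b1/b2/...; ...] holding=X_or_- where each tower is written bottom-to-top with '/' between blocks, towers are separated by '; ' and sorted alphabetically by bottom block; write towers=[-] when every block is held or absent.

before: towers=[A; D/C; F/B/E; G] holding=-
pre[pickup(A)]: clear(A) yes, ontable(A) yes, handempty yes
all met → apply pickup(A)
after:  towers=[D/C; F/B/E; G] holding=A

towers=[D/C; F/B/E; G] holding=A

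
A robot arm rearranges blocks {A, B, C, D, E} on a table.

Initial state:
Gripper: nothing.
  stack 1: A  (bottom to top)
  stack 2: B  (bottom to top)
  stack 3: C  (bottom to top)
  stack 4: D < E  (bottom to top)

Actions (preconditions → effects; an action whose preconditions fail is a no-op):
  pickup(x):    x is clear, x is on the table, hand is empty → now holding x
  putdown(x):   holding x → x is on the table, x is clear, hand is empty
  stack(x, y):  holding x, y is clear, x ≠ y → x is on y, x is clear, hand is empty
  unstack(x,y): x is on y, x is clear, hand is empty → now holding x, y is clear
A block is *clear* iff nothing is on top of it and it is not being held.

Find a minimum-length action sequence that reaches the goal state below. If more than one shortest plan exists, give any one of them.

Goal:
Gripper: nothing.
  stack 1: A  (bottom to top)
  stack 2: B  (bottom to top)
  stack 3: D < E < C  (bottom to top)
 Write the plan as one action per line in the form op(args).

pickup(C)
stack(C, E)

step 1 (pickup(C)): towers=[A; B; D/E] holding=C
step 2 (stack(C, E)): towers=[A; B; D/E/C] holding=-
goal check: towers=[A; B; D/E/C] holding=- — reached (length 2, optimal by BFS)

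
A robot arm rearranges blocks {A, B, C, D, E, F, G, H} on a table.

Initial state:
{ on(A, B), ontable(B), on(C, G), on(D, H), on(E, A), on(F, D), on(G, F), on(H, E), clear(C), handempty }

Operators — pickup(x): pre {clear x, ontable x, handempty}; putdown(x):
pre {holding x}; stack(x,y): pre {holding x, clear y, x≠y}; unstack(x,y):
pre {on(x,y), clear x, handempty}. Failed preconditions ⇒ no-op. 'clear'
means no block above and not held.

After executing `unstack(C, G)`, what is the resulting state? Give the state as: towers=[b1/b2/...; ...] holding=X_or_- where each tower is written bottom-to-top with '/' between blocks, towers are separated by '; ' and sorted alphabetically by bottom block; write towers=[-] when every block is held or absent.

towers=[B/A/E/H/D/F/G] holding=C

before: towers=[B/A/E/H/D/F/G/C] holding=-
pre[unstack(C, G)]: on(C,G) yes, clear(C) yes, handempty yes
all met → apply unstack(C, G)
after:  towers=[B/A/E/H/D/F/G] holding=C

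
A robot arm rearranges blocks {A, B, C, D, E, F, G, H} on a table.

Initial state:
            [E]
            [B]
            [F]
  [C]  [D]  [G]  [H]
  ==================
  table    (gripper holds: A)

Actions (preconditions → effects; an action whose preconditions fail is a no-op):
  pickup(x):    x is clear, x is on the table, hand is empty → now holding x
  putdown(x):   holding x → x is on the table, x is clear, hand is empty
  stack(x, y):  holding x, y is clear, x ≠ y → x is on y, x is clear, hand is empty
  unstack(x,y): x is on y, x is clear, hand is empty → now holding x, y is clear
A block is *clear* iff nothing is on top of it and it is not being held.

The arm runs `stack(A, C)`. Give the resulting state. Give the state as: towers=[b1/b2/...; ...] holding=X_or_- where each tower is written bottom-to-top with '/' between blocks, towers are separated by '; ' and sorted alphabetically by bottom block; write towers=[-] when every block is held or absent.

towers=[C/A; D; G/F/B/E; H] holding=-

before: towers=[C; D; G/F/B/E; H] holding=A
pre[stack(A, C)]: holding(A) ok, clear(C) ok, A≠C ok
all met → apply stack(A, C)
after:  towers=[C/A; D; G/F/B/E; H] holding=-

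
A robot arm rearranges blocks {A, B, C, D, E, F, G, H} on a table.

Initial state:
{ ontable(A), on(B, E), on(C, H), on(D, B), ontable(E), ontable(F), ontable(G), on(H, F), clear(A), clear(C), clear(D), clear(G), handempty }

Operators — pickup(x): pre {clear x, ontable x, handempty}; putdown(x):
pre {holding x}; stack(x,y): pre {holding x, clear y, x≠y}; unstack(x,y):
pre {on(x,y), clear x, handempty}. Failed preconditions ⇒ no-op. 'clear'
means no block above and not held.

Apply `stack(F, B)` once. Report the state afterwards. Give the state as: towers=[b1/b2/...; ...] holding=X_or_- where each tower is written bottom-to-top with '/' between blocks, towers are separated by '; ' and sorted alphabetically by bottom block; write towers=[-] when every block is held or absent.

before: towers=[A; E/B/D; F/H/C; G] holding=-
pre[stack(F, B)]: holding(F) fail, clear(B) fail, F≠B ok
holding(F), clear(B) unmet → stack(F, B) is a no-op
after:  towers=[A; E/B/D; F/H/C; G] holding=-

towers=[A; E/B/D; F/H/C; G] holding=-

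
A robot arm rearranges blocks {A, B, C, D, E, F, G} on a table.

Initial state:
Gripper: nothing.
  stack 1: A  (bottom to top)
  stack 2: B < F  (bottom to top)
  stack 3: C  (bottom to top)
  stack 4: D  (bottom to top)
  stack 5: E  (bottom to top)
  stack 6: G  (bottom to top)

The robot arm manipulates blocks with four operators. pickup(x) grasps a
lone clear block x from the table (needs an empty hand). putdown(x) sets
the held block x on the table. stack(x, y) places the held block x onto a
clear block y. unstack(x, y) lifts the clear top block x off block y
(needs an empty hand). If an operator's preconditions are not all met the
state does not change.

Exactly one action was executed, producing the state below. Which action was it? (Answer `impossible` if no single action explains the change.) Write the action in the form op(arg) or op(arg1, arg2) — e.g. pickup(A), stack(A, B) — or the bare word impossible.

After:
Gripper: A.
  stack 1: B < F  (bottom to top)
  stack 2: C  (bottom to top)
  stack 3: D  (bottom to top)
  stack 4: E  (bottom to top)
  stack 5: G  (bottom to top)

pickup(A)

target: towers=[B/F; C; D; E; G] holding=A
     unstack(F, B) → towers=[A; B; C; D; E; G] holding=F
         pickup(G) → towers=[A; B/F; C; D; E] holding=G
         pickup(D) → towers=[A; B/F; C; E; G] holding=D
         pickup(A) → towers=[B/F; C; D; E; G] holding=A  ← match
         pickup(E) → towers=[A; B/F; C; D; G] holding=E
         pickup(C) → towers=[A; B/F; D; E; G] holding=C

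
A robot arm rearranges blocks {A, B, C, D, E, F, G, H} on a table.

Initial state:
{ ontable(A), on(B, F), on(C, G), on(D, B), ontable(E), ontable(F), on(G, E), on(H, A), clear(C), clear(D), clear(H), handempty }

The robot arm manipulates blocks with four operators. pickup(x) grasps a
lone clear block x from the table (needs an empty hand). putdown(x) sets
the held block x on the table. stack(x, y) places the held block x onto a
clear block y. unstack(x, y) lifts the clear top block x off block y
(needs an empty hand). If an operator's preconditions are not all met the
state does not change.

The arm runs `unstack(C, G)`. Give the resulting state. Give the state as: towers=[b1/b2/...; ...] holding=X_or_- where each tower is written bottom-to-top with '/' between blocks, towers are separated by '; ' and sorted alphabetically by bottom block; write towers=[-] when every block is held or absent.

towers=[A/H; E/G; F/B/D] holding=C

before: towers=[A/H; E/G/C; F/B/D] holding=-
pre[unstack(C, G)]: on(C,G) ✓, clear(C) ✓, handempty ✓
all met → apply unstack(C, G)
after:  towers=[A/H; E/G; F/B/D] holding=C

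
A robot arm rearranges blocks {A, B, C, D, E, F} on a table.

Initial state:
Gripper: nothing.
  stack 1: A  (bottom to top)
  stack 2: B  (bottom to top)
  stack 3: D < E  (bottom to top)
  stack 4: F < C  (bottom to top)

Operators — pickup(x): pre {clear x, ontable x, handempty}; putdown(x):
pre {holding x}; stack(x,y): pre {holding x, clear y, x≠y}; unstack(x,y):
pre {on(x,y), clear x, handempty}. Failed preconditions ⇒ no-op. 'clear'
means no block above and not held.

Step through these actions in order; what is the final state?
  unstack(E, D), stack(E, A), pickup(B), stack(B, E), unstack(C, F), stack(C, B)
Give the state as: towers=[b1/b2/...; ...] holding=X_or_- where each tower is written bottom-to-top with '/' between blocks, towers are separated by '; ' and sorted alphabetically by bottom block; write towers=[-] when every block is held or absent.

step 1 (unstack(E, D)): towers=[A; B; D; F/C] holding=E
step 2 (stack(E, A)): towers=[A/E; B; D; F/C] holding=-
step 3 (pickup(B)): towers=[A/E; D; F/C] holding=B
step 4 (stack(B, E)): towers=[A/E/B; D; F/C] holding=-
step 5 (unstack(C, F)): towers=[A/E/B; D; F] holding=C
step 6 (stack(C, B)): towers=[A/E/B/C; D; F] holding=-

towers=[A/E/B/C; D; F] holding=-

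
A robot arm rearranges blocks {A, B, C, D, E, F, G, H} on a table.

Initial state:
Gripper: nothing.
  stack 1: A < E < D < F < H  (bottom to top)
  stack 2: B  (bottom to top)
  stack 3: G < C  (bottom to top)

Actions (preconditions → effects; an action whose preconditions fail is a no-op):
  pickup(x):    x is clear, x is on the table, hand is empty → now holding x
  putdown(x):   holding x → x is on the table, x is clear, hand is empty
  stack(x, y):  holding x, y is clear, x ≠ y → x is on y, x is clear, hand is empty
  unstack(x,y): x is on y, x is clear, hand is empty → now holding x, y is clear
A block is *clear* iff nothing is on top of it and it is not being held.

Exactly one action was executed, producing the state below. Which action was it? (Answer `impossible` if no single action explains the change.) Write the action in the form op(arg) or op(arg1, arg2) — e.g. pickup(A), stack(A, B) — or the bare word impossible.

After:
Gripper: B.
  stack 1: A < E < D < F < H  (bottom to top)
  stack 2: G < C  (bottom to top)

target: towers=[A/E/D/F/H; G/C] holding=B
     unstack(H, F) → towers=[A/E/D/F; B; G/C] holding=H
         pickup(B) → towers=[A/E/D/F/H; G/C] holding=B  ← match
     unstack(C, G) → towers=[A/E/D/F/H; B; G] holding=C

pickup(B)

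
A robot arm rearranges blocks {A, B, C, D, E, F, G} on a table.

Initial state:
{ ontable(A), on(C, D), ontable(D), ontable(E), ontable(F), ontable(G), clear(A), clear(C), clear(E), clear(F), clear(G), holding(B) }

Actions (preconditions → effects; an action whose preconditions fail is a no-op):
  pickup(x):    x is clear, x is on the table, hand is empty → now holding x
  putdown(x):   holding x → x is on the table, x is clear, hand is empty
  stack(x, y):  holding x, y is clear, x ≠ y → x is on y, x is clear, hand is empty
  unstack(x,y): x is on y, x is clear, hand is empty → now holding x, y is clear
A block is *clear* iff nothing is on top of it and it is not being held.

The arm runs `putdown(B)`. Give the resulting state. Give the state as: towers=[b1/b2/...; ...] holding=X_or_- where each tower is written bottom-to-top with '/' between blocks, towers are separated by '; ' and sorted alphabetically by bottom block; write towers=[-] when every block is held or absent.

before: towers=[A; D/C; E; F; G] holding=B
pre[putdown(B)]: holding(B) yes
all met → apply putdown(B)
after:  towers=[A; B; D/C; E; F; G] holding=-

towers=[A; B; D/C; E; F; G] holding=-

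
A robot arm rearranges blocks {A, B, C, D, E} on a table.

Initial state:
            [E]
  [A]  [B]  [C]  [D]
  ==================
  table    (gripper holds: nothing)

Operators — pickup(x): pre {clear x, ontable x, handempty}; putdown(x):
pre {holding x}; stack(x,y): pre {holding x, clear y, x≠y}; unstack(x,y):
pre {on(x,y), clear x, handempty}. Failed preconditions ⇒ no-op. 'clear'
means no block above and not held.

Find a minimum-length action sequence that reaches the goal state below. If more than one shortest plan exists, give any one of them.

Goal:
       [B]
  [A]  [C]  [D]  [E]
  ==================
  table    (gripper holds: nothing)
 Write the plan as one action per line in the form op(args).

unstack(E, C)
putdown(E)
pickup(B)
stack(B, C)

step 1 (unstack(E, C)): towers=[A; B; C; D] holding=E
step 2 (putdown(E)): towers=[A; B; C; D; E] holding=-
step 3 (pickup(B)): towers=[A; C; D; E] holding=B
step 4 (stack(B, C)): towers=[A; C/B; D; E] holding=-
goal check: towers=[A; C/B; D; E] holding=- — reached (length 4, optimal by BFS)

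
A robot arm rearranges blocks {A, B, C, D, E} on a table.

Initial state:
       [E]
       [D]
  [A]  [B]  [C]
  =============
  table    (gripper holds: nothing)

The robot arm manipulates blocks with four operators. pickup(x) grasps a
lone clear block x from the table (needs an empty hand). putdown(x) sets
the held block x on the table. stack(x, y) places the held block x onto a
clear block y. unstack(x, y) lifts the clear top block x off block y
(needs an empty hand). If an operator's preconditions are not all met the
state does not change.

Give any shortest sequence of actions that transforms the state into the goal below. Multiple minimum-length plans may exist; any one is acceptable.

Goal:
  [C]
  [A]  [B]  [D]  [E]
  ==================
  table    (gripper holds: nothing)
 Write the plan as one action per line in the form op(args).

unstack(E, D)
putdown(E)
unstack(D, B)
putdown(D)
pickup(C)
stack(C, A)

step 1 (unstack(E, D)): towers=[A; B/D; C] holding=E
step 2 (putdown(E)): towers=[A; B/D; C; E] holding=-
step 3 (unstack(D, B)): towers=[A; B; C; E] holding=D
step 4 (putdown(D)): towers=[A; B; C; D; E] holding=-
step 5 (pickup(C)): towers=[A; B; D; E] holding=C
step 6 (stack(C, A)): towers=[A/C; B; D; E] holding=-
goal check: towers=[A/C; B; D; E] holding=- — reached (length 6, optimal by BFS)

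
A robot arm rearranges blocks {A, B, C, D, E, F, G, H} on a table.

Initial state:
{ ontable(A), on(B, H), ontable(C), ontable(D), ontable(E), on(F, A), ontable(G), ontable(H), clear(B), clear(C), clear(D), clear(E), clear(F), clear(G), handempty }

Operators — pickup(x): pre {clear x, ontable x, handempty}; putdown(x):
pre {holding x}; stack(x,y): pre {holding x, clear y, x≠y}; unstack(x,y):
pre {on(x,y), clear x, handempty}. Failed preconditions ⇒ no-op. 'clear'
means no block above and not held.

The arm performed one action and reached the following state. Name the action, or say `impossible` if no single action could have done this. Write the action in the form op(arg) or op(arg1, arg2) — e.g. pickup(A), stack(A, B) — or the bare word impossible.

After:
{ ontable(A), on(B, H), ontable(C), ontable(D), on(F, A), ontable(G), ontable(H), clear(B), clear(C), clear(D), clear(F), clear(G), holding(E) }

pickup(E)

target: towers=[A/F; C; D; G; H/B] holding=E
         pickup(G) → towers=[A/F; C; D; E; H/B] holding=G
         pickup(E) → towers=[A/F; C; D; G; H/B] holding=E  ← match
     unstack(B, H) → towers=[A/F; C; D; E; G; H] holding=B
     unstack(F, A) → towers=[A; C; D; E; G; H/B] holding=F
         pickup(D) → towers=[A/F; C; E; G; H/B] holding=D
         pickup(C) → towers=[A/F; D; E; G; H/B] holding=C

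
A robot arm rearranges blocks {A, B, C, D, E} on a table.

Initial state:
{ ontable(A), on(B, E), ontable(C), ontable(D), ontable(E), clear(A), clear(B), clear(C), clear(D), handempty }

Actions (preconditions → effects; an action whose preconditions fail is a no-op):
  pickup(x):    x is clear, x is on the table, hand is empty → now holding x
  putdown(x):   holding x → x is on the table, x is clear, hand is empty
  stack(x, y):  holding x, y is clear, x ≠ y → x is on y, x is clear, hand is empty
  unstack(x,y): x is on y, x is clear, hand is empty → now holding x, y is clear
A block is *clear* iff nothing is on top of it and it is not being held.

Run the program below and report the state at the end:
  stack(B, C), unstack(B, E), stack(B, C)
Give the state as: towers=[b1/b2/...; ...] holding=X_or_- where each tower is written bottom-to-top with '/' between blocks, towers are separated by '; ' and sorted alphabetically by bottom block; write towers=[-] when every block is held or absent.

towers=[A; C/B; D; E] holding=-

step 1 (stack(B, C)) [no-op]: towers=[A; C; D; E/B] holding=-
step 2 (unstack(B, E)): towers=[A; C; D; E] holding=B
step 3 (stack(B, C)): towers=[A; C/B; D; E] holding=-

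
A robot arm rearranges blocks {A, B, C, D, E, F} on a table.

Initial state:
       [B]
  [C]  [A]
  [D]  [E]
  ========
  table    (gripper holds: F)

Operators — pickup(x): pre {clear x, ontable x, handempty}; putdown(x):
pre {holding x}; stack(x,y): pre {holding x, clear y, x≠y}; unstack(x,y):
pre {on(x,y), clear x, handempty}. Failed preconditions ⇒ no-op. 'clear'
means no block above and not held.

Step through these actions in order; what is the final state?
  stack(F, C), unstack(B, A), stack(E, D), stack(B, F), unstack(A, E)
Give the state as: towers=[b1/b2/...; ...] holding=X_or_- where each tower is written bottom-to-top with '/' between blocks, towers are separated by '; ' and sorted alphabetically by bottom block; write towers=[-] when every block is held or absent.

step 1 (stack(F, C)): towers=[D/C/F; E/A/B] holding=-
step 2 (unstack(B, A)): towers=[D/C/F; E/A] holding=B
step 3 (stack(E, D)) [no-op]: towers=[D/C/F; E/A] holding=B
step 4 (stack(B, F)): towers=[D/C/F/B; E/A] holding=-
step 5 (unstack(A, E)): towers=[D/C/F/B; E] holding=A

towers=[D/C/F/B; E] holding=A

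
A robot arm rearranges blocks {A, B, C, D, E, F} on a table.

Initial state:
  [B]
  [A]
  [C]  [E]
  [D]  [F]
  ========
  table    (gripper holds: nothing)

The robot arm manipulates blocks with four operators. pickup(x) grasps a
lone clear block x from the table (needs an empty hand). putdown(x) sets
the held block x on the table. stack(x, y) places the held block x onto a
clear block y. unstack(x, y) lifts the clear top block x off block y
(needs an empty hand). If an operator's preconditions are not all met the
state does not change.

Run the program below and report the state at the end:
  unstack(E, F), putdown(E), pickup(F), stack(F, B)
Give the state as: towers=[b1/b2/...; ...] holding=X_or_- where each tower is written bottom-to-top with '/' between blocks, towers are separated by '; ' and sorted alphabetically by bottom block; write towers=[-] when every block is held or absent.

step 1 (unstack(E, F)): towers=[D/C/A/B; F] holding=E
step 2 (putdown(E)): towers=[D/C/A/B; E; F] holding=-
step 3 (pickup(F)): towers=[D/C/A/B; E] holding=F
step 4 (stack(F, B)): towers=[D/C/A/B/F; E] holding=-

towers=[D/C/A/B/F; E] holding=-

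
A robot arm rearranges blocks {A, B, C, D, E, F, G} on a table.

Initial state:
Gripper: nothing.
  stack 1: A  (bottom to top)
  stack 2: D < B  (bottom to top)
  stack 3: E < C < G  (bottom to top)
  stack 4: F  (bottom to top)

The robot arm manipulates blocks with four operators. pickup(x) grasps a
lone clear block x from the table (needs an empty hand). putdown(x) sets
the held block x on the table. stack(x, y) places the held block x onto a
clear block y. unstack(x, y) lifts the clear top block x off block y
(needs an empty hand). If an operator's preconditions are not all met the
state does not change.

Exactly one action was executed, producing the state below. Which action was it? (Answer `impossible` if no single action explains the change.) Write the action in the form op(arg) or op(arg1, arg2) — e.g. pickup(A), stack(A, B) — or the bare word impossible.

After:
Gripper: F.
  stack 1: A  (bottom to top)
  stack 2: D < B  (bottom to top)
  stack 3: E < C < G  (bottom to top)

pickup(F)

target: towers=[A; D/B; E/C/G] holding=F
     unstack(B, D) → towers=[A; D; E/C/G; F] holding=B
         pickup(F) → towers=[A; D/B; E/C/G] holding=F  ← match
     unstack(G, C) → towers=[A; D/B; E/C; F] holding=G
         pickup(A) → towers=[D/B; E/C/G; F] holding=A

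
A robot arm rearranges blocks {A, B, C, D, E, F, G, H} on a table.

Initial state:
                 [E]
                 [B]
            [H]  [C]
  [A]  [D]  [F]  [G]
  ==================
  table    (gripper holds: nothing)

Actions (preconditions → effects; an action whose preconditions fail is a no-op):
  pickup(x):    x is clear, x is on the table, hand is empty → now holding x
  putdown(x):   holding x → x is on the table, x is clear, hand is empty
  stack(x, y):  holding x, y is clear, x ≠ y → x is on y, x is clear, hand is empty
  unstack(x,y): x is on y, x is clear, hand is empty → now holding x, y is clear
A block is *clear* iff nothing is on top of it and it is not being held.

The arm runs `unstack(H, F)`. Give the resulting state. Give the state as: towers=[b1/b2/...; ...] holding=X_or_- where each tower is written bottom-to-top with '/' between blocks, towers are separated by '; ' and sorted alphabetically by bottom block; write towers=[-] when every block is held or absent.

before: towers=[A; D; F/H; G/C/B/E] holding=-
pre[unstack(H, F)]: on(H,F) yes, clear(H) yes, handempty yes
all met → apply unstack(H, F)
after:  towers=[A; D; F; G/C/B/E] holding=H

towers=[A; D; F; G/C/B/E] holding=H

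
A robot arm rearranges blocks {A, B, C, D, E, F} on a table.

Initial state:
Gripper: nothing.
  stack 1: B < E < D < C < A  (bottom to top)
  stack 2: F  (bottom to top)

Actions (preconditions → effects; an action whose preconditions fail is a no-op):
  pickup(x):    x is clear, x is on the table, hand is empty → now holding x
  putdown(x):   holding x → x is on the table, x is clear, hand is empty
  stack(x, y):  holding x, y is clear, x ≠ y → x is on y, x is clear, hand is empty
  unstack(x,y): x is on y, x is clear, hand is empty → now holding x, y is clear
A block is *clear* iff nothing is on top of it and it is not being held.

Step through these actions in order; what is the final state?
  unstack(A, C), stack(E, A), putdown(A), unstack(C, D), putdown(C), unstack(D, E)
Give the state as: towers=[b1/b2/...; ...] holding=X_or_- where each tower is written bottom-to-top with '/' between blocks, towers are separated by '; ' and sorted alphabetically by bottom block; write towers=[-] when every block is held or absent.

step 1 (unstack(A, C)): towers=[B/E/D/C; F] holding=A
step 2 (stack(E, A)) [no-op]: towers=[B/E/D/C; F] holding=A
step 3 (putdown(A)): towers=[A; B/E/D/C; F] holding=-
step 4 (unstack(C, D)): towers=[A; B/E/D; F] holding=C
step 5 (putdown(C)): towers=[A; B/E/D; C; F] holding=-
step 6 (unstack(D, E)): towers=[A; B/E; C; F] holding=D

towers=[A; B/E; C; F] holding=D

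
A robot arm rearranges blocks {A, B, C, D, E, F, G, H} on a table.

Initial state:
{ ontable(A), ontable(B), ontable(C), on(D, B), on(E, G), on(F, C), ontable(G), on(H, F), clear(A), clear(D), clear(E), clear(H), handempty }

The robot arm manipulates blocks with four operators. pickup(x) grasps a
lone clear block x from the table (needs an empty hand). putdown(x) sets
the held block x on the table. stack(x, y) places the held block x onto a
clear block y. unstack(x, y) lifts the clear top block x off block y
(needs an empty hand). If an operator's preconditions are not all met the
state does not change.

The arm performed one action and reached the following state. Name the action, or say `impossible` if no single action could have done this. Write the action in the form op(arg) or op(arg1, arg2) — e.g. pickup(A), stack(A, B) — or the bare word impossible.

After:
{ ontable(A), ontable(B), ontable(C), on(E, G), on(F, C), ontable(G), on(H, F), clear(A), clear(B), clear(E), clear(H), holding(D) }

unstack(D, B)

target: towers=[A; B; C/F/H; G/E] holding=D
         pickup(A) → towers=[B/D; C/F/H; G/E] holding=A
     unstack(E, G) → towers=[A; B/D; C/F/H; G] holding=E
     unstack(H, F) → towers=[A; B/D; C/F; G/E] holding=H
     unstack(D, B) → towers=[A; B; C/F/H; G/E] holding=D  ← match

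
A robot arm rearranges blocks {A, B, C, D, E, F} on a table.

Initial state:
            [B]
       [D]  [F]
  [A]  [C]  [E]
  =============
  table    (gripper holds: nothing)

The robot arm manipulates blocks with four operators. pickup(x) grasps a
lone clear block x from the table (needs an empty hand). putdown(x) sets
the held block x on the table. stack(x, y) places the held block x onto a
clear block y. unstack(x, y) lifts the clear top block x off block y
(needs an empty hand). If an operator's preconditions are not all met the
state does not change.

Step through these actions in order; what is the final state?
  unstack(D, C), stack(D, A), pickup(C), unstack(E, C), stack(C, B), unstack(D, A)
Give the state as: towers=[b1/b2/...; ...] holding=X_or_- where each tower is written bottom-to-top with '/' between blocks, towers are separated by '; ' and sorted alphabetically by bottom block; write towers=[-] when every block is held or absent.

step 1 (unstack(D, C)): towers=[A; C; E/F/B] holding=D
step 2 (stack(D, A)): towers=[A/D; C; E/F/B] holding=-
step 3 (pickup(C)): towers=[A/D; E/F/B] holding=C
step 4 (unstack(E, C)) [no-op]: towers=[A/D; E/F/B] holding=C
step 5 (stack(C, B)): towers=[A/D; E/F/B/C] holding=-
step 6 (unstack(D, A)): towers=[A; E/F/B/C] holding=D

towers=[A; E/F/B/C] holding=D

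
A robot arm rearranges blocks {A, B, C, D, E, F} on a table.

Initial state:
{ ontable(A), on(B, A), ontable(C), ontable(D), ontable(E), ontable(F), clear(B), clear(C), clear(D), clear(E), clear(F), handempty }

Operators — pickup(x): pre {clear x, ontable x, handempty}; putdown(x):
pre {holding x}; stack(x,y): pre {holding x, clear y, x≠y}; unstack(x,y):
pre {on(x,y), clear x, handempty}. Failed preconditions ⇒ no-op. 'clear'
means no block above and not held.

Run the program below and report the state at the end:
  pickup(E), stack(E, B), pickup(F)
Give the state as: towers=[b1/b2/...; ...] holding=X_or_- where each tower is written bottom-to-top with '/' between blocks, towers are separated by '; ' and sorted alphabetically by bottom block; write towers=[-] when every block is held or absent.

step 1 (pickup(E)): towers=[A/B; C; D; F] holding=E
step 2 (stack(E, B)): towers=[A/B/E; C; D; F] holding=-
step 3 (pickup(F)): towers=[A/B/E; C; D] holding=F

towers=[A/B/E; C; D] holding=F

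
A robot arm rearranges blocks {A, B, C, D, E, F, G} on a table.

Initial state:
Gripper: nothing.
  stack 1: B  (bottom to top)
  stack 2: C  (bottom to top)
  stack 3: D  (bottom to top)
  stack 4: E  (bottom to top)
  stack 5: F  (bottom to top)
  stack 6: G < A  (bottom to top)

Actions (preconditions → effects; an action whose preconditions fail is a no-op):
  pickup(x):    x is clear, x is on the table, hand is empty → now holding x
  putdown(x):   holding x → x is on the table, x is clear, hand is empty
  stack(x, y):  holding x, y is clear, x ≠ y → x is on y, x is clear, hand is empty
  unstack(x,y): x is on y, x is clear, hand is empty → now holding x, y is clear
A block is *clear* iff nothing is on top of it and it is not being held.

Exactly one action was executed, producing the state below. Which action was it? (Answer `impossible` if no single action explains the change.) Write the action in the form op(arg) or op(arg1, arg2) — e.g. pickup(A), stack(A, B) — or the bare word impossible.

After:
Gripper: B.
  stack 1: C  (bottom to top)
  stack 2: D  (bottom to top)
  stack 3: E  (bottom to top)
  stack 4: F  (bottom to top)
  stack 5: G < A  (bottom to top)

pickup(B)

target: towers=[C; D; E; F; G/A] holding=B
         pickup(B) → towers=[C; D; E; F; G/A] holding=B  ← match
         pickup(F) → towers=[B; C; D; E; G/A] holding=F
         pickup(D) → towers=[B; C; E; F; G/A] holding=D
     unstack(A, G) → towers=[B; C; D; E; F; G] holding=A
         pickup(E) → towers=[B; C; D; F; G/A] holding=E
         pickup(C) → towers=[B; D; E; F; G/A] holding=C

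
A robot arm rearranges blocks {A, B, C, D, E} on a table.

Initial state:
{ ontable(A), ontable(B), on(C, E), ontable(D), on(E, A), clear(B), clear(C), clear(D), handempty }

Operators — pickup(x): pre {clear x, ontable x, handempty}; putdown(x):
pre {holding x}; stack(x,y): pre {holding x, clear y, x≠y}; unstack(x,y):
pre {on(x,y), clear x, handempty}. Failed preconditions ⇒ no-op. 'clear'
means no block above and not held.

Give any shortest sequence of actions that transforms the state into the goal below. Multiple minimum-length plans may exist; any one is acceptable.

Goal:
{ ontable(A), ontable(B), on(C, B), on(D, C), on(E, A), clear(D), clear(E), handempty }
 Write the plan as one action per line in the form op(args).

unstack(C, E)
stack(C, B)
pickup(D)
stack(D, C)

step 1 (unstack(C, E)): towers=[A/E; B; D] holding=C
step 2 (stack(C, B)): towers=[A/E; B/C; D] holding=-
step 3 (pickup(D)): towers=[A/E; B/C] holding=D
step 4 (stack(D, C)): towers=[A/E; B/C/D] holding=-
goal check: towers=[A/E; B/C/D] holding=- — reached (length 4, optimal by BFS)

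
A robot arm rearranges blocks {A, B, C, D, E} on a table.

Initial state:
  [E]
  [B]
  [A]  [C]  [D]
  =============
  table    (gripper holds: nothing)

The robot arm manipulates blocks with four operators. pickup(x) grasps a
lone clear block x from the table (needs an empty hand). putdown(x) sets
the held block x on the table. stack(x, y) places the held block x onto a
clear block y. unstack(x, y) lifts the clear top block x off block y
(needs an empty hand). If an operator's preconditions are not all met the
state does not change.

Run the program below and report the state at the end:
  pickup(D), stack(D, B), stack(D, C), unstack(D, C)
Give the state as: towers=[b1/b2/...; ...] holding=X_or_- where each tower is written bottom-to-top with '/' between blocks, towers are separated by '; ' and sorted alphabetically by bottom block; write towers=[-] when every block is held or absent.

towers=[A/B/E; C] holding=D

step 1 (pickup(D)): towers=[A/B/E; C] holding=D
step 2 (stack(D, B)) [no-op]: towers=[A/B/E; C] holding=D
step 3 (stack(D, C)): towers=[A/B/E; C/D] holding=-
step 4 (unstack(D, C)): towers=[A/B/E; C] holding=D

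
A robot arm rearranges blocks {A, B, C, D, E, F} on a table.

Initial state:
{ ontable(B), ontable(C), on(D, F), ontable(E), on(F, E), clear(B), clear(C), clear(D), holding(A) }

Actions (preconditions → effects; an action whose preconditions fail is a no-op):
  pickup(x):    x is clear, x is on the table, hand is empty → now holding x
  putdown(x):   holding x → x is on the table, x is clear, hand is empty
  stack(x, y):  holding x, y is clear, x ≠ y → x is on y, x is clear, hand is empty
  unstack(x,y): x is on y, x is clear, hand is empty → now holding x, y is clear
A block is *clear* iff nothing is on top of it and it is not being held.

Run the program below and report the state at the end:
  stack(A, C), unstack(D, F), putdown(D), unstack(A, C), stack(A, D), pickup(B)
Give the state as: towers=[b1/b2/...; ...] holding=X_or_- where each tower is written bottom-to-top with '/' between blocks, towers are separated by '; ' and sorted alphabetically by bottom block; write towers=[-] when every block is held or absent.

step 1 (stack(A, C)): towers=[B; C/A; E/F/D] holding=-
step 2 (unstack(D, F)): towers=[B; C/A; E/F] holding=D
step 3 (putdown(D)): towers=[B; C/A; D; E/F] holding=-
step 4 (unstack(A, C)): towers=[B; C; D; E/F] holding=A
step 5 (stack(A, D)): towers=[B; C; D/A; E/F] holding=-
step 6 (pickup(B)): towers=[C; D/A; E/F] holding=B

towers=[C; D/A; E/F] holding=B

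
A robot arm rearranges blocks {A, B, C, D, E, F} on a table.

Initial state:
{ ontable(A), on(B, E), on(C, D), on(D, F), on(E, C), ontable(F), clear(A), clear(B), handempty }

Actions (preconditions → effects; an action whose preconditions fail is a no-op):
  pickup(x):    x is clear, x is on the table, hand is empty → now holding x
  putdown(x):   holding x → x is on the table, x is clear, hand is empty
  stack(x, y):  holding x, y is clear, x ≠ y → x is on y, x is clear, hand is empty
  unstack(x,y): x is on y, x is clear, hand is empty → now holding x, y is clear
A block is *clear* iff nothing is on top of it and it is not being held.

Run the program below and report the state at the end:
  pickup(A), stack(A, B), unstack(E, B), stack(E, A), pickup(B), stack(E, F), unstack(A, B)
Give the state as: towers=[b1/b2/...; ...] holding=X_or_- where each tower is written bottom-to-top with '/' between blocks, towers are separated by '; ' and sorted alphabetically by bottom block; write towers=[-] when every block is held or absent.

towers=[F/D/C/E/B] holding=A

step 1 (pickup(A)): towers=[F/D/C/E/B] holding=A
step 2 (stack(A, B)): towers=[F/D/C/E/B/A] holding=-
step 3 (unstack(E, B)) [no-op]: towers=[F/D/C/E/B/A] holding=-
step 4 (stack(E, A)) [no-op]: towers=[F/D/C/E/B/A] holding=-
step 5 (pickup(B)) [no-op]: towers=[F/D/C/E/B/A] holding=-
step 6 (stack(E, F)) [no-op]: towers=[F/D/C/E/B/A] holding=-
step 7 (unstack(A, B)): towers=[F/D/C/E/B] holding=A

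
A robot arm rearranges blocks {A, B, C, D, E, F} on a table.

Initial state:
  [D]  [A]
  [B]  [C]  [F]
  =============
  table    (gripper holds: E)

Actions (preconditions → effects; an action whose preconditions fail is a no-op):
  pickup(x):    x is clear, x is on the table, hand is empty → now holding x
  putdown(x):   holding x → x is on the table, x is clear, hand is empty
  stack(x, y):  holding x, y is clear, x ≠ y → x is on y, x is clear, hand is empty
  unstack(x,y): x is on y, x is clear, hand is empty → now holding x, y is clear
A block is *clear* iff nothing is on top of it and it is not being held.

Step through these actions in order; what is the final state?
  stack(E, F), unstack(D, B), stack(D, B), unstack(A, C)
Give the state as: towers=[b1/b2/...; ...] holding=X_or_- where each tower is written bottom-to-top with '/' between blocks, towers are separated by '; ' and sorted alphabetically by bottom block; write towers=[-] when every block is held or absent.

towers=[B/D; C; F/E] holding=A

step 1 (stack(E, F)): towers=[B/D; C/A; F/E] holding=-
step 2 (unstack(D, B)): towers=[B; C/A; F/E] holding=D
step 3 (stack(D, B)): towers=[B/D; C/A; F/E] holding=-
step 4 (unstack(A, C)): towers=[B/D; C; F/E] holding=A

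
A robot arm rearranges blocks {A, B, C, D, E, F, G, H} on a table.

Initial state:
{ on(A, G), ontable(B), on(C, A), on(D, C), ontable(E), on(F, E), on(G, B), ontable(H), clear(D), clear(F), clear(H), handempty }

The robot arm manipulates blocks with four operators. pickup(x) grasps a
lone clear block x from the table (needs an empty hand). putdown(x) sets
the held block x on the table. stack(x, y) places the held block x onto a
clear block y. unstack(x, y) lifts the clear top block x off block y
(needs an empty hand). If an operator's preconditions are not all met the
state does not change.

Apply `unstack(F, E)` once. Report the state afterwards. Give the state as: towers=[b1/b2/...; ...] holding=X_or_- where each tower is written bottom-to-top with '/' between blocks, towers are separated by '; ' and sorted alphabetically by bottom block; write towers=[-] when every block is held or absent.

before: towers=[B/G/A/C/D; E/F; H] holding=-
pre[unstack(F, E)]: on(F,E) yes, clear(F) yes, handempty yes
all met → apply unstack(F, E)
after:  towers=[B/G/A/C/D; E; H] holding=F

towers=[B/G/A/C/D; E; H] holding=F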